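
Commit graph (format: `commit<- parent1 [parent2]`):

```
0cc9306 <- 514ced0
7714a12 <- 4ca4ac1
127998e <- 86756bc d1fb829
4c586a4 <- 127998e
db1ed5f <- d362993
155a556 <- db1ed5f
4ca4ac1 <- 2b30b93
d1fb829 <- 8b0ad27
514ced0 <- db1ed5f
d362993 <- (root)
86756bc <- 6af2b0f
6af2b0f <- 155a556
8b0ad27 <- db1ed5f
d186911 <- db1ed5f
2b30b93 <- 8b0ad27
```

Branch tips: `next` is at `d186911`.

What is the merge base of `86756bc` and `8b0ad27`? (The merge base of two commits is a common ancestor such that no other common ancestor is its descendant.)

Ancestors of 86756bc: {155a556, 6af2b0f, 86756bc, d362993, db1ed5f}.
Ancestors of 8b0ad27: {8b0ad27, d362993, db1ed5f}.
Common ancestors: {d362993, db1ed5f}.
Among these, db1ed5f is not an ancestor of any other common ancestor — it is the merge base.

db1ed5f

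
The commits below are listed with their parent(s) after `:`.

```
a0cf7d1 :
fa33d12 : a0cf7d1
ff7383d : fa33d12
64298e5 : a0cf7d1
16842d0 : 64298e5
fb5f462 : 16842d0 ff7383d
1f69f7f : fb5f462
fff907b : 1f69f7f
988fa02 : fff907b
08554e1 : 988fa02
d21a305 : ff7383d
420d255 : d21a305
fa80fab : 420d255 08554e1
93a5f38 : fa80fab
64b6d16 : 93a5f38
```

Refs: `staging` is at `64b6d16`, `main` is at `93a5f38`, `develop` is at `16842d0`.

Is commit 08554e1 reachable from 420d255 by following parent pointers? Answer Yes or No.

Ancestors of 420d255: {420d255, a0cf7d1, d21a305, fa33d12, ff7383d}.
08554e1 is not in that set, so it is not an ancestor of 420d255.

No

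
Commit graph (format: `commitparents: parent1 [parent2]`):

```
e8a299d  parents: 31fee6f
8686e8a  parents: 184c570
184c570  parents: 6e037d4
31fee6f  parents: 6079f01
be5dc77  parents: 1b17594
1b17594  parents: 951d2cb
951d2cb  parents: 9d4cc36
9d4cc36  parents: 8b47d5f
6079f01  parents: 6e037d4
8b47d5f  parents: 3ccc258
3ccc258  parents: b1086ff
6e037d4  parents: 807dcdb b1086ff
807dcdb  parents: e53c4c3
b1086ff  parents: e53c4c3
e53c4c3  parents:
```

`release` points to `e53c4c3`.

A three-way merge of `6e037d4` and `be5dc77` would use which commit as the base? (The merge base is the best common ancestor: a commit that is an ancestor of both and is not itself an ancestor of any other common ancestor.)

b1086ff

Ancestors of 6e037d4: {6e037d4, 807dcdb, b1086ff, e53c4c3}.
Ancestors of be5dc77: {1b17594, 3ccc258, 8b47d5f, 951d2cb, 9d4cc36, b1086ff, be5dc77, e53c4c3}.
Common ancestors: {b1086ff, e53c4c3}.
Among these, b1086ff is not an ancestor of any other common ancestor — it is the merge base.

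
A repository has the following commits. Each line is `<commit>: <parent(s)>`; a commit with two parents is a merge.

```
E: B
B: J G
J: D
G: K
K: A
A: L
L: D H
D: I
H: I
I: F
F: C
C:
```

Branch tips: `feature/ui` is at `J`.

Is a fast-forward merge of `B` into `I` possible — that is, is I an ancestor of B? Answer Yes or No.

Yes

A fast-forward from I to B is possible iff I is an ancestor of B.
Ancestors of B: {A, B, C, D, F, G, H, I, J, K, L}.
I is among them, so fast-forward is possible.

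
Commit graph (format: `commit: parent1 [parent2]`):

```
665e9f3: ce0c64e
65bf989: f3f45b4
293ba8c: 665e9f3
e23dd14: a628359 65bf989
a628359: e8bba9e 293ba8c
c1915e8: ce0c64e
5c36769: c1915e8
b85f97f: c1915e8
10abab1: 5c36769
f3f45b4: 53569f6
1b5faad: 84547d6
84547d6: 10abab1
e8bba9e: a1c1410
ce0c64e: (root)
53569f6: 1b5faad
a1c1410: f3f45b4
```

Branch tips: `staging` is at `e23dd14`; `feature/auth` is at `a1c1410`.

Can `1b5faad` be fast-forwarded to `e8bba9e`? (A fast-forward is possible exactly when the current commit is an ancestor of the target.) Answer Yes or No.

A fast-forward from 1b5faad to e8bba9e is possible iff 1b5faad is an ancestor of e8bba9e.
Ancestors of e8bba9e: {10abab1, 1b5faad, 53569f6, 5c36769, 84547d6, a1c1410, c1915e8, ce0c64e, e8bba9e, f3f45b4}.
1b5faad is among them, so fast-forward is possible.

Yes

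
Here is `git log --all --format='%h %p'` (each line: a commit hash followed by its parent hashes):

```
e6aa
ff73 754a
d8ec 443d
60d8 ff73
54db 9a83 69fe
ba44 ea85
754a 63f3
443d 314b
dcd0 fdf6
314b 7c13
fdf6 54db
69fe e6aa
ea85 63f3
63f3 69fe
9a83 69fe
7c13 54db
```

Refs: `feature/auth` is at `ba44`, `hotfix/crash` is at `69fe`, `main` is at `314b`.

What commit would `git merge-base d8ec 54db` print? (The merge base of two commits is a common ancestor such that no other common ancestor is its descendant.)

Ancestors of d8ec: {314b, 443d, 54db, 69fe, 7c13, 9a83, d8ec, e6aa}.
Ancestors of 54db: {54db, 69fe, 9a83, e6aa}.
Common ancestors: {54db, 69fe, 9a83, e6aa}.
Among these, 54db is not an ancestor of any other common ancestor — it is the merge base.

54db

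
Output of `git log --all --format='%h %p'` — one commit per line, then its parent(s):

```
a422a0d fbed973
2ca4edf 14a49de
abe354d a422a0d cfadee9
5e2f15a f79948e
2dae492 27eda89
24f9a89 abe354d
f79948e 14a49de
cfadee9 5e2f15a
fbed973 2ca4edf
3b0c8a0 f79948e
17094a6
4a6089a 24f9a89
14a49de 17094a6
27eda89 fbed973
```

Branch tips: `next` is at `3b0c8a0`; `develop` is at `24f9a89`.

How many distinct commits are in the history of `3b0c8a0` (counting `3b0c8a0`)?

4

Walking parent pointers from 3b0c8a0: reachable set = {14a49de, 17094a6, 3b0c8a0, f79948e}.
That is 4 commits.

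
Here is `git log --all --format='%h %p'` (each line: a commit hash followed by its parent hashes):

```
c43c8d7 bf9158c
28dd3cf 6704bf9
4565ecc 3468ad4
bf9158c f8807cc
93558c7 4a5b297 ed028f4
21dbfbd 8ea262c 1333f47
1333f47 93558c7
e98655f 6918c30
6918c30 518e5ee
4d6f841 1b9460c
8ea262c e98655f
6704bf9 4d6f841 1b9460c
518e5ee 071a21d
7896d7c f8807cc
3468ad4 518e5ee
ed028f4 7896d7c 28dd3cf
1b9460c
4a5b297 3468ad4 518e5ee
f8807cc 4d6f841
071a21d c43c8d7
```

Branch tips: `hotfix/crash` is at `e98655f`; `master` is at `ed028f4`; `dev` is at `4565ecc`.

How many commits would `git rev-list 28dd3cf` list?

Walking parent pointers from 28dd3cf: reachable set = {1b9460c, 28dd3cf, 4d6f841, 6704bf9}.
That is 4 commits.

4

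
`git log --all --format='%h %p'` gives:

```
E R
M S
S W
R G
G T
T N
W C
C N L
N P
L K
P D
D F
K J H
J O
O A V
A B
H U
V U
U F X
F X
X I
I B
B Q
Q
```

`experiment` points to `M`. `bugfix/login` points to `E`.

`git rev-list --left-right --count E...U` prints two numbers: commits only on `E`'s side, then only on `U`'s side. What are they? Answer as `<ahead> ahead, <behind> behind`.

7 ahead, 1 behind

Reachable from E: {B, D, E, F, G, I, N, P, Q, R, T, X}.
Reachable from U: {B, F, I, Q, U, X}.
Only in E's history (ahead): {D, E, G, N, P, R, T} — 7.
Only in U's history (behind): {U} — 1.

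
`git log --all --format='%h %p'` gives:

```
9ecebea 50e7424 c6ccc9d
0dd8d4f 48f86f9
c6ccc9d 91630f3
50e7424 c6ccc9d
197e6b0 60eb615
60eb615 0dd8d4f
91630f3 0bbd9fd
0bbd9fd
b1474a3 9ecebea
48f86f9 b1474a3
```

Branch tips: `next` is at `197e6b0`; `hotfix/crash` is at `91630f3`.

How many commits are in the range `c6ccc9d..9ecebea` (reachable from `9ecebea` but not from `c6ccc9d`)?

Reachable from 9ecebea: {0bbd9fd, 50e7424, 91630f3, 9ecebea, c6ccc9d}.
Reachable from c6ccc9d: {0bbd9fd, 91630f3, c6ccc9d}.
In 9ecebea's history but not c6ccc9d's: {50e7424, 9ecebea} — 2 commits.

2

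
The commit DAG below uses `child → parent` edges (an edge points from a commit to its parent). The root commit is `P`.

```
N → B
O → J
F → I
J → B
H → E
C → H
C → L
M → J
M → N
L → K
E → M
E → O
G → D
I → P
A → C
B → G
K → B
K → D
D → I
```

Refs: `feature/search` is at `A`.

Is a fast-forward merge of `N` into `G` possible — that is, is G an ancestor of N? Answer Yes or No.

Yes

A fast-forward from G to N is possible iff G is an ancestor of N.
Ancestors of N: {B, D, G, I, N, P}.
G is among them, so fast-forward is possible.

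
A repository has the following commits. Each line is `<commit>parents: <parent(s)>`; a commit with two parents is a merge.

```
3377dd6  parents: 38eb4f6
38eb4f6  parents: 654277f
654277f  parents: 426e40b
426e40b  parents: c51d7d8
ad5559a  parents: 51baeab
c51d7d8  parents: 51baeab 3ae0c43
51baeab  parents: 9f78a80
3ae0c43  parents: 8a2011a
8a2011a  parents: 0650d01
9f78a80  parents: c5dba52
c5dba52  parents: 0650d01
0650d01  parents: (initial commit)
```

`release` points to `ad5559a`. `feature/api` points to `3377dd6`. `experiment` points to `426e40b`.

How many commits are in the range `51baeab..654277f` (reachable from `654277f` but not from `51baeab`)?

Reachable from 654277f: {0650d01, 3ae0c43, 426e40b, 51baeab, 654277f, 8a2011a, 9f78a80, c51d7d8, c5dba52}.
Reachable from 51baeab: {0650d01, 51baeab, 9f78a80, c5dba52}.
In 654277f's history but not 51baeab's: {3ae0c43, 426e40b, 654277f, 8a2011a, c51d7d8} — 5 commits.

5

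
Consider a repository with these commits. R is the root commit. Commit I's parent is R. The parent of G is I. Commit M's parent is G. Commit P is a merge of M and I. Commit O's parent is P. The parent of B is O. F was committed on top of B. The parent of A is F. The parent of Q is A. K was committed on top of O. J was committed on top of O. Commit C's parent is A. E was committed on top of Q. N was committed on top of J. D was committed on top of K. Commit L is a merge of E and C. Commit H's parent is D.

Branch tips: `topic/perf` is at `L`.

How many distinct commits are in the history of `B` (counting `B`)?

Walking parent pointers from B: reachable set = {B, G, I, M, O, P, R}.
That is 7 commits.

7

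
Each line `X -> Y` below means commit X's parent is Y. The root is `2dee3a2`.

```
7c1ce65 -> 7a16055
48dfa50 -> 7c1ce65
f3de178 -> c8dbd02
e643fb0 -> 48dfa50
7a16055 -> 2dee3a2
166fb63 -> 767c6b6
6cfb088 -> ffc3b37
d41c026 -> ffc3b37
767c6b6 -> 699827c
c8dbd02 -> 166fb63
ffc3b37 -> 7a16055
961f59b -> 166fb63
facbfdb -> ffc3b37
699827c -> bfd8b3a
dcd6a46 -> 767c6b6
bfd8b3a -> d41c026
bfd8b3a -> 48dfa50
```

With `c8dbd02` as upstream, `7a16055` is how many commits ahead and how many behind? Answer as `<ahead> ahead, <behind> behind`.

0 ahead, 9 behind

Reachable from 7a16055: {2dee3a2, 7a16055}.
Reachable from c8dbd02: {166fb63, 2dee3a2, 48dfa50, 699827c, 767c6b6, 7a16055, 7c1ce65, bfd8b3a, c8dbd02, d41c026, ffc3b37}.
Only in 7a16055's history (ahead): {} — 0.
Only in c8dbd02's history (behind): {166fb63, 48dfa50, 699827c, 767c6b6, 7c1ce65, bfd8b3a, c8dbd02, d41c026, ffc3b37} — 9.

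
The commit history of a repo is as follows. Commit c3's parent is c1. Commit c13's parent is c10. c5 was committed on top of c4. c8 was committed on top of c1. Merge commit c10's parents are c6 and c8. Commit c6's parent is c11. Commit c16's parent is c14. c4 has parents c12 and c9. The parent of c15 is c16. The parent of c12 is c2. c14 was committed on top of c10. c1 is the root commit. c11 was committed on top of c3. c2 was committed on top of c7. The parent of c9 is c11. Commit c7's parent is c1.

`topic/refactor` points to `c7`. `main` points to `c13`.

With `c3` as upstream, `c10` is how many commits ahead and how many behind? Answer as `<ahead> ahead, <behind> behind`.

Reachable from c10: {c1, c10, c11, c3, c6, c8}.
Reachable from c3: {c1, c3}.
Only in c10's history (ahead): {c10, c11, c6, c8} — 4.
Only in c3's history (behind): {} — 0.

4 ahead, 0 behind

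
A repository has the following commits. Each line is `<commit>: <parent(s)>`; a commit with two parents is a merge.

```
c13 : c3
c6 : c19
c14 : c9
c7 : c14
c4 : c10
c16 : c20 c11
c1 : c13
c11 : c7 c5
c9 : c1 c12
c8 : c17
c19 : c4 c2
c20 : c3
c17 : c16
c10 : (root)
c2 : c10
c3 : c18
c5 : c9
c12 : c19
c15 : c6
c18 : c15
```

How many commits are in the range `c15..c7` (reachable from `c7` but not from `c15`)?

Reachable from c7: {c1, c10, c12, c13, c14, c15, c18, c19, c2, c3, c4, c6, c7, c9}.
Reachable from c15: {c10, c15, c19, c2, c4, c6}.
In c7's history but not c15's: {c1, c12, c13, c14, c18, c3, c7, c9} — 8 commits.

8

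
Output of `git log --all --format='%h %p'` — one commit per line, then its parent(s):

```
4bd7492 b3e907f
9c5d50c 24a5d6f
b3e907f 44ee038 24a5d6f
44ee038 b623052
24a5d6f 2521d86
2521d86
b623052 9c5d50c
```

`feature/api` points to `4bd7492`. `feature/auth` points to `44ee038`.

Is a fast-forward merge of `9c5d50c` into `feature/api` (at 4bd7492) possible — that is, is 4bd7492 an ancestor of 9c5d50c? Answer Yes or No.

No

A fast-forward from 4bd7492 to 9c5d50c is possible iff 4bd7492 is an ancestor of 9c5d50c.
Ancestors of 9c5d50c: {24a5d6f, 2521d86, 9c5d50c}.
4bd7492 is not among them, so fast-forward is not possible.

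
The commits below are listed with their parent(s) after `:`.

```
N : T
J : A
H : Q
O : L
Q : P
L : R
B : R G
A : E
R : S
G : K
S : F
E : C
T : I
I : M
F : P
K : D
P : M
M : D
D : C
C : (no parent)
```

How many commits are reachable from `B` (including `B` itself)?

Walking parent pointers from B: reachable set = {B, C, D, F, G, K, M, P, R, S}.
That is 10 commits.

10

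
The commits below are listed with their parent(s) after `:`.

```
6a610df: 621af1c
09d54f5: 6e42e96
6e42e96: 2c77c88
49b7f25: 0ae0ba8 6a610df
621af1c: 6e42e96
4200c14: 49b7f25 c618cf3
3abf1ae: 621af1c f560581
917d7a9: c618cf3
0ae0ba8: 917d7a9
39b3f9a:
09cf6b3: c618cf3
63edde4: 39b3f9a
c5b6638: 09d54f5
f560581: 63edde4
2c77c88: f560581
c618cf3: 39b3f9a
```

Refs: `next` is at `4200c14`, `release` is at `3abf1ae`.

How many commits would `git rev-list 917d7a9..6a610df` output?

Reachable from 6a610df: {2c77c88, 39b3f9a, 621af1c, 63edde4, 6a610df, 6e42e96, f560581}.
Reachable from 917d7a9: {39b3f9a, 917d7a9, c618cf3}.
In 6a610df's history but not 917d7a9's: {2c77c88, 621af1c, 63edde4, 6a610df, 6e42e96, f560581} — 6 commits.

6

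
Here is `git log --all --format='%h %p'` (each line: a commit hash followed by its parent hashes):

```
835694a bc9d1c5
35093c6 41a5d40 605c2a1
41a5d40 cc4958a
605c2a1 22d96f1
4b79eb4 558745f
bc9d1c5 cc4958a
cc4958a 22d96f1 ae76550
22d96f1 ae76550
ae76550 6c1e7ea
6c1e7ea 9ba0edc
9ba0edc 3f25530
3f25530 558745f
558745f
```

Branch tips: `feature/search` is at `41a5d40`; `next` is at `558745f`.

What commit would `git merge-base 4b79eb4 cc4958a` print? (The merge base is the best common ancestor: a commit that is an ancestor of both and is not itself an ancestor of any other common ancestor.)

Ancestors of 4b79eb4: {4b79eb4, 558745f}.
Ancestors of cc4958a: {22d96f1, 3f25530, 558745f, 6c1e7ea, 9ba0edc, ae76550, cc4958a}.
Common ancestors: {558745f}.
The only common ancestor is 558745f, so it is the merge base.

558745f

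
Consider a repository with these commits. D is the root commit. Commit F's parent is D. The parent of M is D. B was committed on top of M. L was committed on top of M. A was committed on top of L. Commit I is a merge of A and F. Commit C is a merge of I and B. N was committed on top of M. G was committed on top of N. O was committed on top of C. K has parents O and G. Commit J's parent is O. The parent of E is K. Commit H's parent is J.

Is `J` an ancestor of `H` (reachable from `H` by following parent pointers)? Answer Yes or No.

Ancestors of H (commits reachable by following parents): {A, B, C, D, F, H, I, J, L, M, O}.
J is in that set, so it is an ancestor of H.

Yes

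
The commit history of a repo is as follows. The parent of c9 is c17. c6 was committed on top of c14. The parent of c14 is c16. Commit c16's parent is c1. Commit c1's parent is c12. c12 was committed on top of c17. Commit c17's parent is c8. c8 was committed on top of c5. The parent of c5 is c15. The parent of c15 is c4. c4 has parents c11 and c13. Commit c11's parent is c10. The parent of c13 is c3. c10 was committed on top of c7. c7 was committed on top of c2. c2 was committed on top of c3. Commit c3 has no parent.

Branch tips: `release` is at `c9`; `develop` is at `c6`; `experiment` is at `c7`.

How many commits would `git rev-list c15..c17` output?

3

Reachable from c17: {c10, c11, c13, c15, c17, c2, c3, c4, c5, c7, c8}.
Reachable from c15: {c10, c11, c13, c15, c2, c3, c4, c7}.
In c17's history but not c15's: {c17, c5, c8} — 3 commits.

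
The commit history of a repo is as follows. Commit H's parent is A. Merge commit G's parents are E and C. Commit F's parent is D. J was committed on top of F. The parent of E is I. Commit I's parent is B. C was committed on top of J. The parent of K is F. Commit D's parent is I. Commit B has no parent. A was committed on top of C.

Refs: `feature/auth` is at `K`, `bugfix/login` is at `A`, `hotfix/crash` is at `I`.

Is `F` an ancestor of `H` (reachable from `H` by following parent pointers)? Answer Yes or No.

Yes

Ancestors of H (commits reachable by following parents): {A, B, C, D, F, H, I, J}.
F is in that set, so it is an ancestor of H.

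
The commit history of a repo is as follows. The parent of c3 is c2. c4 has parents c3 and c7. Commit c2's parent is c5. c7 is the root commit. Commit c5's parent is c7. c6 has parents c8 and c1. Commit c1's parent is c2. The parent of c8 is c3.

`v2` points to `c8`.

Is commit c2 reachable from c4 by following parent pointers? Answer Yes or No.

Ancestors of c4 (commits reachable by following parents): {c2, c3, c4, c5, c7}.
c2 is in that set, so it is an ancestor of c4.

Yes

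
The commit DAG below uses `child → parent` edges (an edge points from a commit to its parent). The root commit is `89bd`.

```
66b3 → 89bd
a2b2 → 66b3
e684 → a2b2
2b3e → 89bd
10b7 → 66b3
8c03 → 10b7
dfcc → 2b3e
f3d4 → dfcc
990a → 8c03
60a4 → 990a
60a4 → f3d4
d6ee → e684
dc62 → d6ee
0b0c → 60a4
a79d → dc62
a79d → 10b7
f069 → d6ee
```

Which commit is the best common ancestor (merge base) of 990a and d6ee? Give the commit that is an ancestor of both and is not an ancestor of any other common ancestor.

Ancestors of 990a: {10b7, 66b3, 89bd, 8c03, 990a}.
Ancestors of d6ee: {66b3, 89bd, a2b2, d6ee, e684}.
Common ancestors: {66b3, 89bd}.
Among these, 66b3 is not an ancestor of any other common ancestor — it is the merge base.

66b3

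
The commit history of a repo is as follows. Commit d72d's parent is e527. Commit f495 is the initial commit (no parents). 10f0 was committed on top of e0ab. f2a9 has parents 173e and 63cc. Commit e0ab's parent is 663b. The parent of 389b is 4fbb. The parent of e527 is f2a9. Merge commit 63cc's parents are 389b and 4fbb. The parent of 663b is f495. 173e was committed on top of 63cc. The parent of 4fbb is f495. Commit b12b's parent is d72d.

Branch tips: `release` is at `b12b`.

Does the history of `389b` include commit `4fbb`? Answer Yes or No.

Ancestors of 389b (commits reachable by following parents): {389b, 4fbb, f495}.
4fbb is in that set, so it is an ancestor of 389b.

Yes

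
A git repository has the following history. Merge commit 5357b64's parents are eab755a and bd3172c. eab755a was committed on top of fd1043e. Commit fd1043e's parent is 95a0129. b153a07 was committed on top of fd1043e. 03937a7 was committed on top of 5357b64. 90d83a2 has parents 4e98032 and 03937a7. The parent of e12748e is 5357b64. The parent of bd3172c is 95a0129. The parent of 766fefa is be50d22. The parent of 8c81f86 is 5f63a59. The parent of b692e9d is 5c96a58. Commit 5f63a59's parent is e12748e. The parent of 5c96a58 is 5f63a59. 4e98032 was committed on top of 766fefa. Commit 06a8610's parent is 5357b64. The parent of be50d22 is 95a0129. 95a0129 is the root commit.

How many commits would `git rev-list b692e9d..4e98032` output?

Reachable from 4e98032: {4e98032, 766fefa, 95a0129, be50d22}.
Reachable from b692e9d: {5357b64, 5c96a58, 5f63a59, 95a0129, b692e9d, bd3172c, e12748e, eab755a, fd1043e}.
In 4e98032's history but not b692e9d's: {4e98032, 766fefa, be50d22} — 3 commits.

3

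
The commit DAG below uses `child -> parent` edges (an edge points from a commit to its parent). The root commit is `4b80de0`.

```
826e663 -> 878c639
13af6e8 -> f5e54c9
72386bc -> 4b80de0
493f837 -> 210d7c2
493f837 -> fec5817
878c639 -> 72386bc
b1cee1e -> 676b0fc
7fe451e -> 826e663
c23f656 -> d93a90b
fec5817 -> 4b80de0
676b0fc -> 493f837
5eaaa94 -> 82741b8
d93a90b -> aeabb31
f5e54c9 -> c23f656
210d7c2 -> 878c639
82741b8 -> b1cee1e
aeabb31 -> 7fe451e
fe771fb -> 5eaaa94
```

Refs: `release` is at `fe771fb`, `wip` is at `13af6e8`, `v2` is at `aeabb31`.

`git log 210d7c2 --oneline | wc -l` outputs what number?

Walking parent pointers from 210d7c2: reachable set = {210d7c2, 4b80de0, 72386bc, 878c639}.
That is 4 commits.

4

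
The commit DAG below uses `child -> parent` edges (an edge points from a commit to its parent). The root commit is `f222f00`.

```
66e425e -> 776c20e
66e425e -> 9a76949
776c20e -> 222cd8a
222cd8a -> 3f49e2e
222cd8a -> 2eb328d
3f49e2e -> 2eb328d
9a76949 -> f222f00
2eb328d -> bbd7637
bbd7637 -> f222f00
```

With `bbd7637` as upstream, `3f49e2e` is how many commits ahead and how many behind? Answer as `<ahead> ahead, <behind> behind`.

2 ahead, 0 behind

Reachable from 3f49e2e: {2eb328d, 3f49e2e, bbd7637, f222f00}.
Reachable from bbd7637: {bbd7637, f222f00}.
Only in 3f49e2e's history (ahead): {2eb328d, 3f49e2e} — 2.
Only in bbd7637's history (behind): {} — 0.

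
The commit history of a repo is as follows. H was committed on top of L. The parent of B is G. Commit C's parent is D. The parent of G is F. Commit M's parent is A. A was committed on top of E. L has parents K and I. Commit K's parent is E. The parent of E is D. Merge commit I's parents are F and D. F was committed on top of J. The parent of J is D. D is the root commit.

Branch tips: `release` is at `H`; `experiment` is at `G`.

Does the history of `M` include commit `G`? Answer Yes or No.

No

Ancestors of M: {A, D, E, M}.
G is not in that set, so it is not an ancestor of M.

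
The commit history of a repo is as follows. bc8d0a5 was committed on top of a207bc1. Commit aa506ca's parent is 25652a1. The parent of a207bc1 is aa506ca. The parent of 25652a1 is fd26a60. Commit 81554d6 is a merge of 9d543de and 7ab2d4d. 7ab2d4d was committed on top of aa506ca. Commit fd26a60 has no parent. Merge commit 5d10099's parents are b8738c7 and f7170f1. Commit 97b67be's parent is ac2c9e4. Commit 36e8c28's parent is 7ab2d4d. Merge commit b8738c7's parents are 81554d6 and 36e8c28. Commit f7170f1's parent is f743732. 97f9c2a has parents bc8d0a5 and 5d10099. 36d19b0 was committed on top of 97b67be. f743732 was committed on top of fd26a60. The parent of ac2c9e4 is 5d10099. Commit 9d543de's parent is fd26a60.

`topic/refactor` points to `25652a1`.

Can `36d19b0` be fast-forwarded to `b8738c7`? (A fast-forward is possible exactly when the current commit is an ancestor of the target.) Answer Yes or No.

No

A fast-forward from 36d19b0 to b8738c7 is possible iff 36d19b0 is an ancestor of b8738c7.
Ancestors of b8738c7: {25652a1, 36e8c28, 7ab2d4d, 81554d6, 9d543de, aa506ca, b8738c7, fd26a60}.
36d19b0 is not among them, so fast-forward is not possible.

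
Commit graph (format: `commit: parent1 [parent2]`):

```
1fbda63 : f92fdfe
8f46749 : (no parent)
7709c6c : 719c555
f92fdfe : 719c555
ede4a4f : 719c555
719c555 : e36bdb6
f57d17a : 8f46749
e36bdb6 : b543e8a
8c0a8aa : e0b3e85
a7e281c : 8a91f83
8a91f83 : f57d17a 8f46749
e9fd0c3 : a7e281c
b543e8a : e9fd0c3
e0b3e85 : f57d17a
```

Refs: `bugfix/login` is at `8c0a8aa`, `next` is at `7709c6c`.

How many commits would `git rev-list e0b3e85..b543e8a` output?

4

Reachable from b543e8a: {8a91f83, 8f46749, a7e281c, b543e8a, e9fd0c3, f57d17a}.
Reachable from e0b3e85: {8f46749, e0b3e85, f57d17a}.
In b543e8a's history but not e0b3e85's: {8a91f83, a7e281c, b543e8a, e9fd0c3} — 4 commits.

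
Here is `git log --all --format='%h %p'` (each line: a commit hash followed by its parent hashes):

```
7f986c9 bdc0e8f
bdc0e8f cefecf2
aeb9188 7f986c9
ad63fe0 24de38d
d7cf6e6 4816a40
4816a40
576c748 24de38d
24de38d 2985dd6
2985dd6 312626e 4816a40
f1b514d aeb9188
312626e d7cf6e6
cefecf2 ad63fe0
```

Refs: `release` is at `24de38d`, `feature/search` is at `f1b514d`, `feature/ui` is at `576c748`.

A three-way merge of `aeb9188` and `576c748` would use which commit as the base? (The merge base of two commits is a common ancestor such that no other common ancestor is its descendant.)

Ancestors of aeb9188: {24de38d, 2985dd6, 312626e, 4816a40, 7f986c9, ad63fe0, aeb9188, bdc0e8f, cefecf2, d7cf6e6}.
Ancestors of 576c748: {24de38d, 2985dd6, 312626e, 4816a40, 576c748, d7cf6e6}.
Common ancestors: {24de38d, 2985dd6, 312626e, 4816a40, d7cf6e6}.
Among these, 24de38d is not an ancestor of any other common ancestor — it is the merge base.

24de38d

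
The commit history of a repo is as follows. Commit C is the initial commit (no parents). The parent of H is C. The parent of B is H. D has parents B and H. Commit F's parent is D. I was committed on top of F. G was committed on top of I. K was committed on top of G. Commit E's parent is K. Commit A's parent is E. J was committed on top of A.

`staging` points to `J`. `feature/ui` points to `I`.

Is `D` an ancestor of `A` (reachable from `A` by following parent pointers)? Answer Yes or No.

Yes

Ancestors of A (commits reachable by following parents): {A, B, C, D, E, F, G, H, I, K}.
D is in that set, so it is an ancestor of A.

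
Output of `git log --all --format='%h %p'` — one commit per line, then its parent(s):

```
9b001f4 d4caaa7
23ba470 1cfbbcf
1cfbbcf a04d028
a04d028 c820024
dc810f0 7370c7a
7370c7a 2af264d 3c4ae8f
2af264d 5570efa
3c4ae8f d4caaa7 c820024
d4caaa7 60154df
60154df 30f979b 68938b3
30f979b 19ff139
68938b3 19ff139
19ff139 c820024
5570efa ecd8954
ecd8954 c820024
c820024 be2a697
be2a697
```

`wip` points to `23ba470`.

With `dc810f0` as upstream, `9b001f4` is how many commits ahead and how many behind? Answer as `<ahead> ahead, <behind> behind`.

1 ahead, 6 behind

Reachable from 9b001f4: {19ff139, 30f979b, 60154df, 68938b3, 9b001f4, be2a697, c820024, d4caaa7}.
Reachable from dc810f0: {19ff139, 2af264d, 30f979b, 3c4ae8f, 5570efa, 60154df, 68938b3, 7370c7a, be2a697, c820024, d4caaa7, dc810f0, ecd8954}.
Only in 9b001f4's history (ahead): {9b001f4} — 1.
Only in dc810f0's history (behind): {2af264d, 3c4ae8f, 5570efa, 7370c7a, dc810f0, ecd8954} — 6.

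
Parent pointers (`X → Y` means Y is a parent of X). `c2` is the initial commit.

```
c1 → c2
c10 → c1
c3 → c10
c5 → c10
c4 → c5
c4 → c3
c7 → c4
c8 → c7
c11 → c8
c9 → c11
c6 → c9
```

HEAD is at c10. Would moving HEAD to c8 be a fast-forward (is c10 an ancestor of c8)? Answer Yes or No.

A fast-forward from c10 to c8 is possible iff c10 is an ancestor of c8.
Ancestors of c8: {c1, c10, c2, c3, c4, c5, c7, c8}.
c10 is among them, so fast-forward is possible.

Yes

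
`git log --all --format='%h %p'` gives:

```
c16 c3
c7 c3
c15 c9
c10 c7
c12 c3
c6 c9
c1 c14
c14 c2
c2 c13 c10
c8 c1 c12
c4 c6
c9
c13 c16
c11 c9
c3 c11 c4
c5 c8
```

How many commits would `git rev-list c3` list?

Walking parent pointers from c3: reachable set = {c11, c3, c4, c6, c9}.
That is 5 commits.

5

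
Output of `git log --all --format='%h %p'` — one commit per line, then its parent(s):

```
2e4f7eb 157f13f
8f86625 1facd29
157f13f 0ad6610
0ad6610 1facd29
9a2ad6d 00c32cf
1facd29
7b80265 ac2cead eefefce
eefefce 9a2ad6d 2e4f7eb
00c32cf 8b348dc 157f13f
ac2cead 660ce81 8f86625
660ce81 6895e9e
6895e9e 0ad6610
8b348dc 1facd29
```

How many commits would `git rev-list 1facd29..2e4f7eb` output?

3

Reachable from 2e4f7eb: {0ad6610, 157f13f, 1facd29, 2e4f7eb}.
Reachable from 1facd29: {1facd29}.
In 2e4f7eb's history but not 1facd29's: {0ad6610, 157f13f, 2e4f7eb} — 3 commits.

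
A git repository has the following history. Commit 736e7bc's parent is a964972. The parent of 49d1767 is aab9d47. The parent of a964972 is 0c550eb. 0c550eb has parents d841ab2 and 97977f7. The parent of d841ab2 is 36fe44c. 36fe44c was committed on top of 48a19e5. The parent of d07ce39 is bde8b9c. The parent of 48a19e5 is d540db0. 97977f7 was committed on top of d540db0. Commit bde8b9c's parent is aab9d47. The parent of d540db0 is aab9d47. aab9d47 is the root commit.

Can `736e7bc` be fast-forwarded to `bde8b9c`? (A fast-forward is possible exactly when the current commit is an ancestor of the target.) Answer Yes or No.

No

A fast-forward from 736e7bc to bde8b9c is possible iff 736e7bc is an ancestor of bde8b9c.
Ancestors of bde8b9c: {aab9d47, bde8b9c}.
736e7bc is not among them, so fast-forward is not possible.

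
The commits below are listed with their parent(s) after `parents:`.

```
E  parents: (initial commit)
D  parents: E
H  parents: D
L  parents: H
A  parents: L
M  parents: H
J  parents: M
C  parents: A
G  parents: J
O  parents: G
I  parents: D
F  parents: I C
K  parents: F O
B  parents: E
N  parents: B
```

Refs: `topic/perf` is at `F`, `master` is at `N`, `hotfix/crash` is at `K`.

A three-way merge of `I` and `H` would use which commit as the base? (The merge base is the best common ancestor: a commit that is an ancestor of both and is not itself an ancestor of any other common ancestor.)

D

Ancestors of I: {D, E, I}.
Ancestors of H: {D, E, H}.
Common ancestors: {D, E}.
Among these, D is not an ancestor of any other common ancestor — it is the merge base.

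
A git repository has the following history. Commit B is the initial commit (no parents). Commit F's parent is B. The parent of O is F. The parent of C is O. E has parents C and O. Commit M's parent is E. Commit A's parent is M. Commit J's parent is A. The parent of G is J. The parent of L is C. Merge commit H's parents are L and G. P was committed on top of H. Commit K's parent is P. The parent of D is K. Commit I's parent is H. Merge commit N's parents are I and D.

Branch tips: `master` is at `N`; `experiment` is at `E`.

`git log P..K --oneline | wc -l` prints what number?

Reachable from K: {A, B, C, E, F, G, H, J, K, L, M, O, P}.
Reachable from P: {A, B, C, E, F, G, H, J, L, M, O, P}.
In K's history but not P's: {K} — 1 commit.

1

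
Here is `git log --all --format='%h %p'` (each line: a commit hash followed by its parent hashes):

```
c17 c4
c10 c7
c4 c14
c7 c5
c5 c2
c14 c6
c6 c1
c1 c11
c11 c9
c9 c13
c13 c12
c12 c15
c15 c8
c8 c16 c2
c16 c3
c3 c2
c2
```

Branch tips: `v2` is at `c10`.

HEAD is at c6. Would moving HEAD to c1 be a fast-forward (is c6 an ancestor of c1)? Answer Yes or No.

No

A fast-forward from c6 to c1 is possible iff c6 is an ancestor of c1.
Ancestors of c1: {c1, c11, c12, c13, c15, c16, c2, c3, c8, c9}.
c6 is not among them, so fast-forward is not possible.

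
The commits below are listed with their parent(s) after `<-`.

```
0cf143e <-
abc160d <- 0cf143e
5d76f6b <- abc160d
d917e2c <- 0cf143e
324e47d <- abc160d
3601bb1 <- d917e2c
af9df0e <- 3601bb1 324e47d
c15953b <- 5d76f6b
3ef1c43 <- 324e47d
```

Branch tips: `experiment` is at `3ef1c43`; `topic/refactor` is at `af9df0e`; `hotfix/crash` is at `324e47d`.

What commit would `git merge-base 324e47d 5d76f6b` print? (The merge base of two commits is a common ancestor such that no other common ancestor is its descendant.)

Ancestors of 324e47d: {0cf143e, 324e47d, abc160d}.
Ancestors of 5d76f6b: {0cf143e, 5d76f6b, abc160d}.
Common ancestors: {0cf143e, abc160d}.
Among these, abc160d is not an ancestor of any other common ancestor — it is the merge base.

abc160d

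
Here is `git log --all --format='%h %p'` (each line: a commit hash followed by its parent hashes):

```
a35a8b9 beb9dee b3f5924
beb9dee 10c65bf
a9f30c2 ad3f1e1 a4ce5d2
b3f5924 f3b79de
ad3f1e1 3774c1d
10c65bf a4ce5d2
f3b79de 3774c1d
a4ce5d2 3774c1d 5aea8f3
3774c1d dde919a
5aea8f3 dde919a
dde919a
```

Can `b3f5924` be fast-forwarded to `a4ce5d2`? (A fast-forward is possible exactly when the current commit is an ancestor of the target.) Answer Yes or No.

No

A fast-forward from b3f5924 to a4ce5d2 is possible iff b3f5924 is an ancestor of a4ce5d2.
Ancestors of a4ce5d2: {3774c1d, 5aea8f3, a4ce5d2, dde919a}.
b3f5924 is not among them, so fast-forward is not possible.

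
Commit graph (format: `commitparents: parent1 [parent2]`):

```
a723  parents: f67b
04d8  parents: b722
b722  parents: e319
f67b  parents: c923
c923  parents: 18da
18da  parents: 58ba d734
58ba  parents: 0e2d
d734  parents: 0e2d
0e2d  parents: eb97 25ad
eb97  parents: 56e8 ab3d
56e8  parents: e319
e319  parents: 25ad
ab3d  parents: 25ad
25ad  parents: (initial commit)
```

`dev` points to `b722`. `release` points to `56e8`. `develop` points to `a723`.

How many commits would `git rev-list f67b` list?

Walking parent pointers from f67b: reachable set = {0e2d, 18da, 25ad, 56e8, 58ba, ab3d, c923, d734, e319, eb97, f67b}.
That is 11 commits.

11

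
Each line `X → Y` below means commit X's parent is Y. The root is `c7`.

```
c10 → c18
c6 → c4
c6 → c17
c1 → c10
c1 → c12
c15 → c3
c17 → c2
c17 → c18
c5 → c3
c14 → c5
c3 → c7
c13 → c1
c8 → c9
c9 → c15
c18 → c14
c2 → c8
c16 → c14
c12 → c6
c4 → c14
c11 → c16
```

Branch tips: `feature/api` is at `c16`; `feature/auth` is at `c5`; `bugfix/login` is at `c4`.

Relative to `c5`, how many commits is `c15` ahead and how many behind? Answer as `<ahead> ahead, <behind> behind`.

Reachable from c15: {c15, c3, c7}.
Reachable from c5: {c3, c5, c7}.
Only in c15's history (ahead): {c15} — 1.
Only in c5's history (behind): {c5} — 1.

1 ahead, 1 behind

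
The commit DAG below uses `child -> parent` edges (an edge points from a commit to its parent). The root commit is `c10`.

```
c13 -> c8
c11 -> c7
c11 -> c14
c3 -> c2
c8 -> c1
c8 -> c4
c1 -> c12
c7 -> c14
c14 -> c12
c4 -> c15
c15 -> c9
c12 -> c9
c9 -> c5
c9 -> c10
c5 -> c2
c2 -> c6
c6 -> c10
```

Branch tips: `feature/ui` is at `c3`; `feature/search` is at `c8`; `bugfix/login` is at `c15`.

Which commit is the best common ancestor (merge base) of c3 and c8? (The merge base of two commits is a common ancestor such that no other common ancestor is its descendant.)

c2

Ancestors of c3: {c10, c2, c3, c6}.
Ancestors of c8: {c1, c10, c12, c15, c2, c4, c5, c6, c8, c9}.
Common ancestors: {c10, c2, c6}.
Among these, c2 is not an ancestor of any other common ancestor — it is the merge base.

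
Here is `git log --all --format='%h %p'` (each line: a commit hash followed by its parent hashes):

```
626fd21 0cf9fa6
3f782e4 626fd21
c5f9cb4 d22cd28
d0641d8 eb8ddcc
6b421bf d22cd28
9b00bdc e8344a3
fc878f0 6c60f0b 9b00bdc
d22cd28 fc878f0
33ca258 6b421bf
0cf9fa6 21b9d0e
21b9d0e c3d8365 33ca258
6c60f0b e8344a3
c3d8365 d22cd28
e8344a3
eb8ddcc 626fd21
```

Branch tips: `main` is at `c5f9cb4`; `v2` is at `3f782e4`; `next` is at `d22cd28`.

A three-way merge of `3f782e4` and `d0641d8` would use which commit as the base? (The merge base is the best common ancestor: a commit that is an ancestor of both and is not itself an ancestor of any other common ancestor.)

Ancestors of 3f782e4: {0cf9fa6, 21b9d0e, 33ca258, 3f782e4, 626fd21, 6b421bf, 6c60f0b, 9b00bdc, c3d8365, d22cd28, e8344a3, fc878f0}.
Ancestors of d0641d8: {0cf9fa6, 21b9d0e, 33ca258, 626fd21, 6b421bf, 6c60f0b, 9b00bdc, c3d8365, d0641d8, d22cd28, e8344a3, eb8ddcc, fc878f0}.
Common ancestors: {0cf9fa6, 21b9d0e, 33ca258, 626fd21, 6b421bf, 6c60f0b, 9b00bdc, c3d8365, d22cd28, e8344a3, fc878f0}.
Among these, 626fd21 is not an ancestor of any other common ancestor — it is the merge base.

626fd21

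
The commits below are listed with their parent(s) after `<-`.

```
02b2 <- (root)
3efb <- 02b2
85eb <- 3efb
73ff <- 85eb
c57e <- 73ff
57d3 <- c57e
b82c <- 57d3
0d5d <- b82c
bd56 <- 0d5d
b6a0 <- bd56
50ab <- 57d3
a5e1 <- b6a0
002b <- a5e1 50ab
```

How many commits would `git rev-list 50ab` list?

Walking parent pointers from 50ab: reachable set = {02b2, 3efb, 50ab, 57d3, 73ff, 85eb, c57e}.
That is 7 commits.

7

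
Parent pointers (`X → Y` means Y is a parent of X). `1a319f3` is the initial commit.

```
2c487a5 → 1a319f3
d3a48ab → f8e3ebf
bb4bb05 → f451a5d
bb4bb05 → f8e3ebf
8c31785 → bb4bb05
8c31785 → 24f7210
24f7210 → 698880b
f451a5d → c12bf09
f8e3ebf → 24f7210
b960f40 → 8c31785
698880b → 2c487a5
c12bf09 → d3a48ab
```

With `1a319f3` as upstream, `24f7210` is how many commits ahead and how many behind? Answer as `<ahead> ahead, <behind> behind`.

3 ahead, 0 behind

Reachable from 24f7210: {1a319f3, 24f7210, 2c487a5, 698880b}.
Reachable from 1a319f3: {1a319f3}.
Only in 24f7210's history (ahead): {24f7210, 2c487a5, 698880b} — 3.
Only in 1a319f3's history (behind): {} — 0.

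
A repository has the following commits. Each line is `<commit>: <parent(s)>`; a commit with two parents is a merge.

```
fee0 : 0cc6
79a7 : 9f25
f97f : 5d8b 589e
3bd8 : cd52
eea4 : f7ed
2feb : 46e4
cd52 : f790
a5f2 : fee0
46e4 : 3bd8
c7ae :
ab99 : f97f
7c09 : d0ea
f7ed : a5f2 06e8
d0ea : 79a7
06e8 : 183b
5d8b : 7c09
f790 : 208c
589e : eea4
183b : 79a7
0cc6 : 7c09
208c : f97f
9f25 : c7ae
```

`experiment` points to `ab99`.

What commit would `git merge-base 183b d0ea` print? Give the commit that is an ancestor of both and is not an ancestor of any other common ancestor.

Ancestors of 183b: {183b, 79a7, 9f25, c7ae}.
Ancestors of d0ea: {79a7, 9f25, c7ae, d0ea}.
Common ancestors: {79a7, 9f25, c7ae}.
Among these, 79a7 is not an ancestor of any other common ancestor — it is the merge base.

79a7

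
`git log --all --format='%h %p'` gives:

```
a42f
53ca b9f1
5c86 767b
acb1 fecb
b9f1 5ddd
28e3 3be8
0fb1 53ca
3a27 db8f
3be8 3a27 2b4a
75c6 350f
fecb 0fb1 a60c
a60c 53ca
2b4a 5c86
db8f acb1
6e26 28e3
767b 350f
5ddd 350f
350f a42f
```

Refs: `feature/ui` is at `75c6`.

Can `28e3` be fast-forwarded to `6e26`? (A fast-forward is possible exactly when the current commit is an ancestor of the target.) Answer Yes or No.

Yes

A fast-forward from 28e3 to 6e26 is possible iff 28e3 is an ancestor of 6e26.
Ancestors of 6e26: {0fb1, 28e3, 2b4a, 350f, 3a27, 3be8, 53ca, 5c86, 5ddd, 6e26, 767b, a42f, a60c, acb1, b9f1, db8f, fecb}.
28e3 is among them, so fast-forward is possible.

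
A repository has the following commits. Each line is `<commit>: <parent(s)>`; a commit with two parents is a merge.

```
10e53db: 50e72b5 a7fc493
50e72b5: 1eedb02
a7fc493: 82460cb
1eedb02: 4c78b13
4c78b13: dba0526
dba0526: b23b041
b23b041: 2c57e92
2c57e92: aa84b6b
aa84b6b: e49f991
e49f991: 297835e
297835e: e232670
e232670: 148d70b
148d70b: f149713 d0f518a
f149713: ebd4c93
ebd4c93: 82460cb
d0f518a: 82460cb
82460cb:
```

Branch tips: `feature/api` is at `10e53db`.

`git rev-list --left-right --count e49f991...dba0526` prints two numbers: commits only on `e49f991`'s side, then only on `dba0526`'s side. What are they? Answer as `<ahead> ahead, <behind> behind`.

Reachable from e49f991: {148d70b, 297835e, 82460cb, d0f518a, e232670, e49f991, ebd4c93, f149713}.
Reachable from dba0526: {148d70b, 297835e, 2c57e92, 82460cb, aa84b6b, b23b041, d0f518a, dba0526, e232670, e49f991, ebd4c93, f149713}.
Only in e49f991's history (ahead): {} — 0.
Only in dba0526's history (behind): {2c57e92, aa84b6b, b23b041, dba0526} — 4.

0 ahead, 4 behind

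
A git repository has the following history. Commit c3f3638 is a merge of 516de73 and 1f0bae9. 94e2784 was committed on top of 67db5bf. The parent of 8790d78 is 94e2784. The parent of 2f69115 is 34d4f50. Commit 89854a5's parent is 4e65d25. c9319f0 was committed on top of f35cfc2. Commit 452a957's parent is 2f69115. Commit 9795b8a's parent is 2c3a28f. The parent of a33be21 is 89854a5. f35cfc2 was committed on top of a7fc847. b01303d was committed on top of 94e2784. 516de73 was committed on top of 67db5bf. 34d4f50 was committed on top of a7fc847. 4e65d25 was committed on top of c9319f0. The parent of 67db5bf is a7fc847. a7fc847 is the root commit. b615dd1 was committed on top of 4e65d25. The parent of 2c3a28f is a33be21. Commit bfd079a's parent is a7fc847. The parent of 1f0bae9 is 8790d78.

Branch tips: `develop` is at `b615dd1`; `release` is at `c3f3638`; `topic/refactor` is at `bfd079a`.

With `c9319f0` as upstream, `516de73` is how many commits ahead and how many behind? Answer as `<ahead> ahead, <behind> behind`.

Reachable from 516de73: {516de73, 67db5bf, a7fc847}.
Reachable from c9319f0: {a7fc847, c9319f0, f35cfc2}.
Only in 516de73's history (ahead): {516de73, 67db5bf} — 2.
Only in c9319f0's history (behind): {c9319f0, f35cfc2} — 2.

2 ahead, 2 behind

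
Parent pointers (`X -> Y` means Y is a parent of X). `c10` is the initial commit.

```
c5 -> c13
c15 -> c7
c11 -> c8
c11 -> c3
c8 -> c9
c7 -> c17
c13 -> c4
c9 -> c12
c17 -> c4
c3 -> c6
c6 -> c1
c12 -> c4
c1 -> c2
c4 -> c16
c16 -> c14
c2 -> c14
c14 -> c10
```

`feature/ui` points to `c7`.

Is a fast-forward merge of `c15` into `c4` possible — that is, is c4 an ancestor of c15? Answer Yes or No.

A fast-forward from c4 to c15 is possible iff c4 is an ancestor of c15.
Ancestors of c15: {c10, c14, c15, c16, c17, c4, c7}.
c4 is among them, so fast-forward is possible.

Yes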